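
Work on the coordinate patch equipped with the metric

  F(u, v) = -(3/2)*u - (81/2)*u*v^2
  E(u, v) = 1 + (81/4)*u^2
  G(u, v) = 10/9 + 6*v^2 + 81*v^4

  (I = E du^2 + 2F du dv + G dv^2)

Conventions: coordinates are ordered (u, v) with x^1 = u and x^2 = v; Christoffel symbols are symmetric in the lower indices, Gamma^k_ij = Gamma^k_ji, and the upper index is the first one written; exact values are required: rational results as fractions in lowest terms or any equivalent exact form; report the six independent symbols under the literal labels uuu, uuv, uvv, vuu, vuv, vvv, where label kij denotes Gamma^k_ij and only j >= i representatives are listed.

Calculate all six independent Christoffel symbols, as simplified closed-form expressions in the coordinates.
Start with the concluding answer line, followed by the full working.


Answer: Gamma_uuu = 729*u/(729*u^2 + 2916*v^4 + 216*v^2 + 40), Gamma_uuv = 0, Gamma_uvv = -2916*u*v/(729*u^2 + 2916*v^4 + 216*v^2 + 40), Gamma_vuu = (-1458*v^2 - 54)/(729*u^2 + 2916*v^4 + 216*v^2 + 40), Gamma_vuv = 0, Gamma_vvv = (5832*v^3 + 216*v)/(729*u^2 + 2916*v^4 + 216*v^2 + 40)

E = 1 + (81/4)*u^2; F = -(3/2)*u - (81/2)*u*v^2; G = 10/9 + 6*v^2 + 81*v^4
Gamma^k_ij = (1/2) g^{kl} (d_i g_jl + d_j g_il - d_l g_ij), with g^inv = (1/(EG-F^2)) [[G, -F], [-F, E]]
first partials: E_u = (81/2)*u, E_v = 0, F_u = -3/2 - (81/2)*v^2, F_v = -81*u*v, G_u = 0, G_v = 12*v + 324*v^3
D = EG - F^2 = 10/9 + 6*v^2 + (81/4)*u^2 + 81*v^4
expanded: Gamma^u_uu = (G E_u - 2F F_u + F E_v)/(2D), Gamma^u_uv = (G E_v - F G_u)/(2D), Gamma^u_vv = (2G F_v - G G_u - F G_v)/(2D), Gamma^v_uu = (2E F_u - E E_v - F E_u)/(2D), Gamma^v_uv = (E G_u - F E_v)/(2D), Gamma^v_vv = (E G_v - 2F F_v + F G_u)/(2D); substitute and cancel common factors


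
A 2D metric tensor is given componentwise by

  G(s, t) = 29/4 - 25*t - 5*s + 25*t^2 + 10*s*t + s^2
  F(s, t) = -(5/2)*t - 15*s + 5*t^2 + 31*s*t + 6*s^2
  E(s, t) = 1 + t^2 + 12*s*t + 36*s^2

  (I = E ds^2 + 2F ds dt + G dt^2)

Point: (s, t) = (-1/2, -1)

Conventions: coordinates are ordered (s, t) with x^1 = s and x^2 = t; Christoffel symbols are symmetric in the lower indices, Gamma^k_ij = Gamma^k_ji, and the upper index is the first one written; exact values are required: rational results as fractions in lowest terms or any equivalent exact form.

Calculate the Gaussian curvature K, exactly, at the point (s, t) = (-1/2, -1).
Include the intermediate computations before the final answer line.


E = 17, F = 32, G = 65, EG - F^2 = 81 at the point
E_s = -48, E_t = -8, F_s = -52, F_t = -28, G_s = -16, G_t = -80
E_tt = 2, F_st = 31, G_ss = 2
Brioschi: K = (det M1 - det M2) / (EG - F^2)^2 with the standard first/second-derivative matrices M1, M2.
M1 = [[-E_tt/2 + F_st - G_ss/2, E_s/2, F_s - E_t/2], [F_t - G_s/2, E, F], [G_t/2, F, G]] = [[29, -24, -48], [-20, 17, 32], [-40, 32, 65]]; det M1 = -51
M2 = [[0, E_t/2, G_s/2], [E_t/2, E, F], [G_s/2, F, G]] = [[0, -4, -8], [-4, 17, 32], [-8, 32, 65]]; det M2 = -80
det M1 - det M2 = 29; K = 29 / (81)^2 = 29/6561

Answer: K = 29/6561


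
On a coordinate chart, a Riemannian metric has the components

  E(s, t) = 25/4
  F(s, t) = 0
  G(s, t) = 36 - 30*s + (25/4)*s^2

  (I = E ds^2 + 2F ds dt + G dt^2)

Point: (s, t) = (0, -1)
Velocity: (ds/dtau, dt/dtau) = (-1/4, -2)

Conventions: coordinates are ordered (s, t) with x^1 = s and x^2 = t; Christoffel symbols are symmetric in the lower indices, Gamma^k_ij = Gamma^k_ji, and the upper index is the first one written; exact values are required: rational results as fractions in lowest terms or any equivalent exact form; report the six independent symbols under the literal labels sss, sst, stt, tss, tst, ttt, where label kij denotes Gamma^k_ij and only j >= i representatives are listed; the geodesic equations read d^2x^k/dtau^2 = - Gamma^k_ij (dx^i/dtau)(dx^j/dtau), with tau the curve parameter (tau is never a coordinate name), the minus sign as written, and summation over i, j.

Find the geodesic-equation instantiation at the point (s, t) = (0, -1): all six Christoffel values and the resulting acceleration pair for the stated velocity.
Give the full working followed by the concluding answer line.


E = 25/4, F = 0, G = 36 at the point
E_s = 0, E_t = 0, F_s = 0, F_t = 0, G_s = -30, G_t = 0
EG - F^2 = 225;  g^inv = (1/225) * [[36, 0], [0, 25/4]]
first-kind symbols [ij,l] = (1/2)(d_i g_jl + d_j g_il - d_l g_ij): [ss,s] = E_s/2 = 0, [ss,t] = F_s - E_t/2 = 0, [st,s] = E_t/2 = 0, [st,t] = G_s/2 = -15, [tt,s] = F_t - G_s/2 = 15, [tt,t] = G_t/2 = 0
Gamma^s_ij = (G*[ij,s] - F*[ij,t])/(EG - F^2), Gamma^t_ij = (E*[ij,t] - F*[ij,s])/(EG - F^2)
Gamma_sss = 0, Gamma_sst = 0, Gamma_stt = 12/5, Gamma_tss = 0, Gamma_tst = -5/12, Gamma_ttt = 0
d^2s/dtau^2 = -(Gamma_sss*(-1/4)^2 + 2*Gamma_sst*(-1/4)*(-2) + Gamma_stt*(-2)^2) = -48/5
d^2t/dtau^2 = -(Gamma_tss*(-1/4)^2 + 2*Gamma_tst*(-1/4)*(-2) + Gamma_ttt*(-2)^2) = 5/12

Answer: Gamma_sss = 0, Gamma_sst = 0, Gamma_stt = 12/5, Gamma_tss = 0, Gamma_tst = -5/12, Gamma_ttt = 0; accelerations (d^2s/dtau^2, d^2t/dtau^2) = (-48/5, 5/12)


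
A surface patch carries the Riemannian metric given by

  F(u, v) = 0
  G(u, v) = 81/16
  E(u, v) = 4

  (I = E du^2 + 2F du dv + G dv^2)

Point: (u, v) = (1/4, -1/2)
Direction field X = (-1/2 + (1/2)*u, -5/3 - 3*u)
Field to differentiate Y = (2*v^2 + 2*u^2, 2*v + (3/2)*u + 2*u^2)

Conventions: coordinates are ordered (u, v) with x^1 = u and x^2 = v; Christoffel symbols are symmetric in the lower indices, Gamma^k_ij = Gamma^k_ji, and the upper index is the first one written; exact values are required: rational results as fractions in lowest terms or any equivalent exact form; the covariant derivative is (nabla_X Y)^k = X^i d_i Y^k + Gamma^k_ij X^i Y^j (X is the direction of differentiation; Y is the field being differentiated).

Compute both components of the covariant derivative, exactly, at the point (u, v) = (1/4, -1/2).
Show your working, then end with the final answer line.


E = 4, F = 0, G = 81/16 at the point
E_u = 0, E_v = 0, F_u = 0, F_v = 0, G_u = 0, G_v = 0
EG - F^2 = 81/4;  g^inv = (4/81) * [[81/16, 0], [0, 4]]
first-kind symbols [ij,l] = (1/2)(d_i g_jl + d_j g_il - d_l g_ij): [uu,u] = E_u/2 = 0, [uu,v] = F_u - E_v/2 = 0, [uv,u] = E_v/2 = 0, [uv,v] = G_u/2 = 0, [vv,u] = F_v - G_u/2 = 0, [vv,v] = G_v/2 = 0
Gamma^u_ij = (G*[ij,u] - F*[ij,v])/(EG - F^2), Gamma^v_ij = (E*[ij,v] - F*[ij,u])/(EG - F^2)
Gamma_uuu = 0, Gamma_uuv = 0, Gamma_uvv = 0, Gamma_vuu = 0, Gamma_vuv = 0, Gamma_vvv = 0
X = (-3/8, -29/12), Y = (5/8, -1/2) at the point

Answer: (nabla_X Y)^u = 107/24, (nabla_X Y)^v = -277/48


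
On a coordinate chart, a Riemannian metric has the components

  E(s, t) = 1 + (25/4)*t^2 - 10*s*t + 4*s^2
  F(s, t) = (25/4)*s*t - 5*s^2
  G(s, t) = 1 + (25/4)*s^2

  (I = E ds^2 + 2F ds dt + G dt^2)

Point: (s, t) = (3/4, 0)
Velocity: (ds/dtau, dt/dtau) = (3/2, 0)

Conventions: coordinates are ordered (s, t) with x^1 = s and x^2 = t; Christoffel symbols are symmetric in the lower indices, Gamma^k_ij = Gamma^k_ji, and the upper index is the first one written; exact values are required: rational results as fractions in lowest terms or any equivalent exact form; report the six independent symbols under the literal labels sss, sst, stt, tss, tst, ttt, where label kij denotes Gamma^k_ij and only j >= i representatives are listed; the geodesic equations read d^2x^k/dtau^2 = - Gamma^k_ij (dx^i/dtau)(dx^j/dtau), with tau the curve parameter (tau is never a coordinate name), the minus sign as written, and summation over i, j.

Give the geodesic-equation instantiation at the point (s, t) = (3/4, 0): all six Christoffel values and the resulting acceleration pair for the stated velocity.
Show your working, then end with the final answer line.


E = 13/4, F = -45/16, G = 289/64 at the point
E_s = 6, E_t = -15/2, F_s = -15/2, F_t = 75/16, G_s = 75/8, G_t = 0
EG - F^2 = 433/64;  g^inv = (64/433) * [[289/64, 45/16], [45/16, 13/4]]
first-kind symbols [ij,l] = (1/2)(d_i g_jl + d_j g_il - d_l g_ij): [ss,s] = E_s/2 = 3, [ss,t] = F_s - E_t/2 = -15/4, [st,s] = E_t/2 = -15/4, [st,t] = G_s/2 = 75/16, [tt,s] = F_t - G_s/2 = 0, [tt,t] = G_t/2 = 0
Gamma^s_ij = (G*[ij,s] - F*[ij,t])/(EG - F^2), Gamma^t_ij = (E*[ij,t] - F*[ij,s])/(EG - F^2)
Gamma_sss = 192/433, Gamma_sst = -240/433, Gamma_stt = 0, Gamma_tss = -240/433, Gamma_tst = 300/433, Gamma_ttt = 0
d^2s/dtau^2 = -(Gamma_sss*(3/2)^2 + 2*Gamma_sst*(3/2)*(0) + Gamma_stt*(0)^2) = -432/433
d^2t/dtau^2 = -(Gamma_tss*(3/2)^2 + 2*Gamma_tst*(3/2)*(0) + Gamma_ttt*(0)^2) = 540/433

Answer: Gamma_sss = 192/433, Gamma_sst = -240/433, Gamma_stt = 0, Gamma_tss = -240/433, Gamma_tst = 300/433, Gamma_ttt = 0; accelerations (d^2s/dtau^2, d^2t/dtau^2) = (-432/433, 540/433)


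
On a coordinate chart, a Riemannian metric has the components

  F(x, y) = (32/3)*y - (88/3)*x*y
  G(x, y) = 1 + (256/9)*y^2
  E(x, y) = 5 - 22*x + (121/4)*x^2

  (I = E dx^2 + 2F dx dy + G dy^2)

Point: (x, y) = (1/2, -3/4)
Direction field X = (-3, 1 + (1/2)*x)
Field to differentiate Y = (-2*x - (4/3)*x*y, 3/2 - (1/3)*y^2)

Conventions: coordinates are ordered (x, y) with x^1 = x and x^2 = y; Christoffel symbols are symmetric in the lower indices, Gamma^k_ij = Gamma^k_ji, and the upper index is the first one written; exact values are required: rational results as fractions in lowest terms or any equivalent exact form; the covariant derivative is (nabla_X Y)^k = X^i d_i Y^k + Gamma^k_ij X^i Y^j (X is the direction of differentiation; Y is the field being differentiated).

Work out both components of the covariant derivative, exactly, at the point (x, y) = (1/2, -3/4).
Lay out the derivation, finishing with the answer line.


E = 25/16, F = 3, G = 17 at the point
E_x = 33/4, E_y = 0, F_x = 22, F_y = -4, G_x = 0, G_y = -128/3
EG - F^2 = 281/16;  g^inv = (16/281) * [[17, -3], [-3, 25/16]]
first-kind symbols [ij,l] = (1/2)(d_i g_jl + d_j g_il - d_l g_ij): [xx,x] = E_x/2 = 33/8, [xx,y] = F_x - E_y/2 = 22, [xy,x] = E_y/2 = 0, [xy,y] = G_x/2 = 0, [yy,x] = F_y - G_x/2 = -4, [yy,y] = G_y/2 = -64/3
Gamma^x_ij = (G*[ij,x] - F*[ij,y])/(EG - F^2), Gamma^y_ij = (E*[ij,y] - F*[ij,x])/(EG - F^2)
Gamma_xxx = 66/281, Gamma_xxy = 0, Gamma_xyy = -64/281, Gamma_yxx = 352/281, Gamma_yxy = 0, Gamma_yyy = -1024/843
X = (-3, 5/4), Y = (-1/2, 21/16) at the point

Answer: (nabla_X Y)^x = 3617/1686, (nabla_X Y)^y = 1149/2248


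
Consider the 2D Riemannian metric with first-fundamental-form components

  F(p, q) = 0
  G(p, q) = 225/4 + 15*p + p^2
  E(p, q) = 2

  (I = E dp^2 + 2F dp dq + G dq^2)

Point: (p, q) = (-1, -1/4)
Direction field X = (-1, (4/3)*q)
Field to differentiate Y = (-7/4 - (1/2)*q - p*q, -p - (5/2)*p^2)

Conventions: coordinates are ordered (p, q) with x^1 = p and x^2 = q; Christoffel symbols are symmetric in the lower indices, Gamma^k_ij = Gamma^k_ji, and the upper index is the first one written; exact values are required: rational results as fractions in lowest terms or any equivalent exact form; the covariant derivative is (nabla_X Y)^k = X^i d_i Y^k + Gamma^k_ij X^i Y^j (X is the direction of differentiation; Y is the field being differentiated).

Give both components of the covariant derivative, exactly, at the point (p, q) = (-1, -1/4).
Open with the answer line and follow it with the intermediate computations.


Answer: (nabla_X Y)^p = -49/24, (nabla_X Y)^q = -191/52

E = 2, F = 0, G = 169/4 at the point
E_p = 0, E_q = 0, F_p = 0, F_q = 0, G_p = 13, G_q = 0
EG - F^2 = 169/2;  g^inv = (2/169) * [[169/4, 0], [0, 2]]
first-kind symbols [ij,l] = (1/2)(d_i g_jl + d_j g_il - d_l g_ij): [pp,p] = E_p/2 = 0, [pp,q] = F_p - E_q/2 = 0, [pq,p] = E_q/2 = 0, [pq,q] = G_p/2 = 13/2, [qq,p] = F_q - G_p/2 = -13/2, [qq,q] = G_q/2 = 0
Gamma^p_ij = (G*[ij,p] - F*[ij,q])/(EG - F^2), Gamma^q_ij = (E*[ij,q] - F*[ij,p])/(EG - F^2)
Gamma_ppp = 0, Gamma_ppq = 0, Gamma_pqq = -13/4, Gamma_qpp = 0, Gamma_qpq = 2/13, Gamma_qqq = 0
X = (-1, -1/3), Y = (-15/8, -3/2) at the point


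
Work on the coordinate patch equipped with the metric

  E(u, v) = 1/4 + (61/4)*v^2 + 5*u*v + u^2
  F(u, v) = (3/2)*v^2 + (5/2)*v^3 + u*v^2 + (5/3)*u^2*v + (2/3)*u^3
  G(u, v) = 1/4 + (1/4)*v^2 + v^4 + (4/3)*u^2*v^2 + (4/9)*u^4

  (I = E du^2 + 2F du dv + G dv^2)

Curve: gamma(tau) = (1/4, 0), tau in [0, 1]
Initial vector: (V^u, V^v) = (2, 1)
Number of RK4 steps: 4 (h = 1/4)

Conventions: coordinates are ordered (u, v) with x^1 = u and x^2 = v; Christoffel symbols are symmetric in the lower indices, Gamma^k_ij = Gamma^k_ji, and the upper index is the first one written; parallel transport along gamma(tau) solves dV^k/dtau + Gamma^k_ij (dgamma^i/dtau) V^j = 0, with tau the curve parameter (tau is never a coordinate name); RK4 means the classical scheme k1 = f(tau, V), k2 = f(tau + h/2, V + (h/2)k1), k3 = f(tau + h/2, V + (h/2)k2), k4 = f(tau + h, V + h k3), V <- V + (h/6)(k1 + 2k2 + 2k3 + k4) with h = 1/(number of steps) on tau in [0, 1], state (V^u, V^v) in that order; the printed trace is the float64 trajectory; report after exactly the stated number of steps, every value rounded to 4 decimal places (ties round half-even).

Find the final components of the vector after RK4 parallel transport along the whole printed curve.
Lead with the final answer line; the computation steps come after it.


Answer: V^u = 2.0000, V^v = 1.0000

gamma'(tau) = (0, 0); f(tau, V)^k = -Gamma^k_ij(gamma(tau)) gamma'^i(tau) V^j; h = 1/4; intermediate values shown to 6 dp
curve data and Christoffel symbols at the stage parameters:
  tau = 0.000000: gamma = (0.250000, 0.000000), gamma' = (0.000000, 0.000000); Gamma_uuu = 0.867403, Gamma_uuv = 2.000921, Gamma_uvv = 0.289288, Gamma_vuu = -2.022099, Gamma_vuv = -0.027624, Gamma_vvv = -0.011971
  tau = 0.125000: gamma = (0.250000, 0.000000), gamma' = (0.000000, 0.000000); Gamma_uuu = 0.867403, Gamma_uuv = 2.000921, Gamma_uvv = 0.289288, Gamma_vuu = -2.022099, Gamma_vuv = -0.027624, Gamma_vvv = -0.011971
  tau = 0.250000: gamma = (0.250000, 0.000000), gamma' = (0.000000, 0.000000); Gamma_uuu = 0.867403, Gamma_uuv = 2.000921, Gamma_uvv = 0.289288, Gamma_vuu = -2.022099, Gamma_vuv = -0.027624, Gamma_vvv = -0.011971
  tau = 0.375000: gamma = (0.250000, 0.000000), gamma' = (0.000000, 0.000000); Gamma_uuu = 0.867403, Gamma_uuv = 2.000921, Gamma_uvv = 0.289288, Gamma_vuu = -2.022099, Gamma_vuv = -0.027624, Gamma_vvv = -0.011971
  tau = 0.500000: gamma = (0.250000, 0.000000), gamma' = (0.000000, 0.000000); Gamma_uuu = 0.867403, Gamma_uuv = 2.000921, Gamma_uvv = 0.289288, Gamma_vuu = -2.022099, Gamma_vuv = -0.027624, Gamma_vvv = -0.011971
  tau = 0.625000: gamma = (0.250000, 0.000000), gamma' = (0.000000, 0.000000); Gamma_uuu = 0.867403, Gamma_uuv = 2.000921, Gamma_uvv = 0.289288, Gamma_vuu = -2.022099, Gamma_vuv = -0.027624, Gamma_vvv = -0.011971
  tau = 0.750000: gamma = (0.250000, 0.000000), gamma' = (0.000000, 0.000000); Gamma_uuu = 0.867403, Gamma_uuv = 2.000921, Gamma_uvv = 0.289288, Gamma_vuu = -2.022099, Gamma_vuv = -0.027624, Gamma_vvv = -0.011971
  tau = 0.875000: gamma = (0.250000, 0.000000), gamma' = (0.000000, 0.000000); Gamma_uuu = 0.867403, Gamma_uuv = 2.000921, Gamma_uvv = 0.289288, Gamma_vuu = -2.022099, Gamma_vuv = -0.027624, Gamma_vvv = -0.011971
  tau = 1.000000: gamma = (0.250000, 0.000000), gamma' = (0.000000, 0.000000); Gamma_uuu = 0.867403, Gamma_uuv = 2.000921, Gamma_uvv = 0.289288, Gamma_vuu = -2.022099, Gamma_vuv = -0.027624, Gamma_vvv = -0.011971
step 0: V^u = 2.0000, V^v = 1.0000
step 1: k1 = (0.000000, 0.000000), k2 = (0.000000, 0.000000), k3 = (0.000000, 0.000000), k4 = (0.000000, 0.000000); V <- V + (h/6)(k1 + 2k2 + 2k3 + k4): V^u = 2.0000, V^v = 1.0000
step 2: k1 = (0.000000, 0.000000), k2 = (0.000000, 0.000000), k3 = (0.000000, 0.000000), k4 = (0.000000, 0.000000); V <- V + (h/6)(k1 + 2k2 + 2k3 + k4): V^u = 2.0000, V^v = 1.0000
step 3: k1 = (0.000000, 0.000000), k2 = (0.000000, 0.000000), k3 = (0.000000, 0.000000), k4 = (0.000000, 0.000000); V <- V + (h/6)(k1 + 2k2 + 2k3 + k4): V^u = 2.0000, V^v = 1.0000
step 4: k1 = (0.000000, 0.000000), k2 = (0.000000, 0.000000), k3 = (0.000000, 0.000000), k4 = (0.000000, 0.000000); V <- V + (h/6)(k1 + 2k2 + 2k3 + k4): V^u = 2.0000, V^v = 1.0000


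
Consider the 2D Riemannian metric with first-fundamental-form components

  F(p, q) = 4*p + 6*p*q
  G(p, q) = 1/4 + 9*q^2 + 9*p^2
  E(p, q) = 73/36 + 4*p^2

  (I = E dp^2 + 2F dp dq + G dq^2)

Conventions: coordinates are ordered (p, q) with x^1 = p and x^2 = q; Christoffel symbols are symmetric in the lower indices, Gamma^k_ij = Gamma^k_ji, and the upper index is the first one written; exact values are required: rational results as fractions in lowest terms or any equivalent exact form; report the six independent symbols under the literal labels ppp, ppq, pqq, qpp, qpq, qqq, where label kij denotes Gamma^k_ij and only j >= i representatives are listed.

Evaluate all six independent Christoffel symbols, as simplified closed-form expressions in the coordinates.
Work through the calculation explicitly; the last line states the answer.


E = 73/36 + 4*p^2; F = 4*p + 6*p*q; G = 1/4 + 9*q^2 + 9*p^2
Gamma^k_ij = (1/2) g^{kl} (d_i g_jl + d_j g_il - d_l g_ij), with g^inv = (1/(EG-F^2)) [[G, -F], [-F, E]]
first partials: E_p = 8*p, E_q = 0, F_p = 4 + 6*q, F_q = 6*p, G_p = 18*p, G_q = 18*q
D = EG - F^2 = 73/144 + (73/4)*q^2 + (13/4)*p^2 - 48*p^2*q + 36*p^4
expanded: Gamma^p_pp = (G E_p - 2F F_p + F E_q)/(2D), Gamma^p_pq = (G E_q - F G_p)/(2D), Gamma^p_qq = (2G F_q - G G_p - F G_q)/(2D), Gamma^q_pp = (2E F_p - E E_q - F E_p)/(2D), Gamma^q_pq = (E G_p - F E_q)/(2D), Gamma^q_qq = (E G_q - 2F F_q + F G_p)/(2D); substitute and cancel common factors

Answer: Gamma_ppp = (5184*p^3 - 6912*p*q - 2160*p)/(5184*p^4 - 6912*p^2*q + 468*p^2 + 2628*q^2 + 73), Gamma_ppq = (-7776*p^2*q - 5184*p^2)/(5184*p^4 - 6912*p^2*q + 468*p^2 + 2628*q^2 + 73), Gamma_pqq = (-3888*p^3 - 11664*p*q^2 - 5184*p*q - 108*p)/(5184*p^4 - 6912*p^2*q + 468*p^2 + 2628*q^2 + 73), Gamma_qpp = (1752*q + 1168)/(5184*p^4 - 6912*p^2*q + 468*p^2 + 2628*q^2 + 73), Gamma_qpq = (5184*p^3 + 2628*p)/(5184*p^4 - 6912*p^2*q + 468*p^2 + 2628*q^2 + 73), Gamma_qqq = (7776*p^2*q + 1728*p^2 + 2628*q)/(5184*p^4 - 6912*p^2*q + 468*p^2 + 2628*q^2 + 73)


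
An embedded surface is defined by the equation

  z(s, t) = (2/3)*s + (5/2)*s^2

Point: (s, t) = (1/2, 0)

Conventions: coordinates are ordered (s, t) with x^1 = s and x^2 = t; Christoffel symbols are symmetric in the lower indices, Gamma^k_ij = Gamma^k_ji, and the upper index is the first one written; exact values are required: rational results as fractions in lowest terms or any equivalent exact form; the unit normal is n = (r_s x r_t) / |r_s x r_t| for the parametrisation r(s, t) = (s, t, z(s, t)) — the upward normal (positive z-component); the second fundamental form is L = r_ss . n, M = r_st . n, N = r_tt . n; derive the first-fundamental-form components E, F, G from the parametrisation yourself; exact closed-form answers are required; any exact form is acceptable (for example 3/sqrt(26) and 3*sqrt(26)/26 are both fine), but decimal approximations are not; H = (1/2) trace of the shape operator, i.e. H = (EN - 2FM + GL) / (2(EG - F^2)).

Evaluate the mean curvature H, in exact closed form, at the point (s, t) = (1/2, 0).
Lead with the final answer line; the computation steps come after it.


Answer: H = 540*sqrt(397)/157609

z_s = 19/6, z_t = 0, z_ss = 5, z_st = 0, z_tt = 0
E = 397/36, F = 0, G = 1; answer radicand W^2 = 397/36
unnormalised second-form numerators: l = 5, m = 0, n = 0; L = l/sqrt(397/36), and similarly M = m/sqrt(W^2), N = n/sqrt(W^2)
H = (E*n - 2*F*m + G*l) / (2*(EG - F^2)*sqrt(W^2)); E*n - 2*F*m + G*l = 5, EG - F^2 = 397/36, so H = (90/397)/sqrt(397/36)


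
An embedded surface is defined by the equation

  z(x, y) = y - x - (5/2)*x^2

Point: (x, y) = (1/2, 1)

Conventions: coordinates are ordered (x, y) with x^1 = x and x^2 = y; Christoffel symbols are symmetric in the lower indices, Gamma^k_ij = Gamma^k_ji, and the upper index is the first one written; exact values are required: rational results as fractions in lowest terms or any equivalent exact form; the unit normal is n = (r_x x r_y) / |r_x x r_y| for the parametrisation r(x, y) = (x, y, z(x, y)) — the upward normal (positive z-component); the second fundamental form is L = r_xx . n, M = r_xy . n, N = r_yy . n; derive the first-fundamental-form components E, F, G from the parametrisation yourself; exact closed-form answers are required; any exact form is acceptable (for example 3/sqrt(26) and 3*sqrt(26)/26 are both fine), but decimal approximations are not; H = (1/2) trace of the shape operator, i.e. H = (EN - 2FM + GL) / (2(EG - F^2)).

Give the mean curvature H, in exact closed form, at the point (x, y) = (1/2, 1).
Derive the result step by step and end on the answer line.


z_x = -7/2, z_y = 1, z_xx = -5, z_xy = 0, z_yy = 0
E = 53/4, F = -7/2, G = 2; answer radicand W^2 = 57/4
unnormalised second-form numerators: l = -5, m = 0, n = 0; L = l/sqrt(57/4), and similarly M = m/sqrt(W^2), N = n/sqrt(W^2)
H = (E*n - 2*F*m + G*l) / (2*(EG - F^2)*sqrt(W^2)); E*n - 2*F*m + G*l = -10, EG - F^2 = 57/4, so H = (-20/57)/sqrt(57/4)

Answer: H = -40*sqrt(57)/3249


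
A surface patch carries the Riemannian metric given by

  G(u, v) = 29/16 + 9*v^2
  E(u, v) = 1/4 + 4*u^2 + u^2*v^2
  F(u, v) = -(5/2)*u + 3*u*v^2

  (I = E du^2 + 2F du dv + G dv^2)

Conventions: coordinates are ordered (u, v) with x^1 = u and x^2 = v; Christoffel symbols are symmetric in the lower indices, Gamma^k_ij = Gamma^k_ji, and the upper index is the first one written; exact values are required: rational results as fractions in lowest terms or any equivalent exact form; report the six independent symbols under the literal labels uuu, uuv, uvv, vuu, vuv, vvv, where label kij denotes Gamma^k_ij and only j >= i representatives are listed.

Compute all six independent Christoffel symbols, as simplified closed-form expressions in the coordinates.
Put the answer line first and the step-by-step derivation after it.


Answer: Gamma_uuu = (192*u^3*v^3 - 160*u^3*v + 3380*u*v^2 + 64*u)/(3380*u^2*v^2 + 64*u^2 + 144*v^2 + 29), Gamma_uuv = (576*u^2*v^3 + 116*u^2*v)/(3380*u^2*v^2 + 64*u^2 + 144*v^2 + 29), Gamma_uvv = (1728*u*v^3 + 2136*u*v)/(3380*u^2*v^2 + 64*u^2 + 144*v^2 + 29), Gamma_vuu = (-64*u^4*v^3 - 256*u^4*v - 16*u^2*v + 48*v^2 - 40)/(3380*u^2*v^2 + 64*u^2 + 144*v^2 + 29), Gamma_vuv = (-192*u^3*v^3 + 160*u^3*v)/(3380*u^2*v^2 + 64*u^2 + 144*v^2 + 29), Gamma_vvv = (-576*u^2*v^3 + 3264*u^2*v + 144*v)/(3380*u^2*v^2 + 64*u^2 + 144*v^2 + 29)

E = 1/4 + 4*u^2 + u^2*v^2; F = -(5/2)*u + 3*u*v^2; G = 29/16 + 9*v^2
Gamma^k_ij = (1/2) g^{kl} (d_i g_jl + d_j g_il - d_l g_ij), with g^inv = (1/(EG-F^2)) [[G, -F], [-F, E]]
first partials: E_u = 8*u + 2*u*v^2, E_v = 2*u^2*v, F_u = -5/2 + 3*v^2, F_v = 6*u*v, G_u = 0, G_v = 18*v
D = EG - F^2 = 29/64 + (9/4)*v^2 + u^2 + (845/16)*u^2*v^2
expanded: Gamma^u_uu = (G E_u - 2F F_u + F E_v)/(2D), Gamma^u_uv = (G E_v - F G_u)/(2D), Gamma^u_vv = (2G F_v - G G_u - F G_v)/(2D), Gamma^v_uu = (2E F_u - E E_v - F E_u)/(2D), Gamma^v_uv = (E G_u - F E_v)/(2D), Gamma^v_vv = (E G_v - 2F F_v + F G_u)/(2D); substitute and cancel common factors


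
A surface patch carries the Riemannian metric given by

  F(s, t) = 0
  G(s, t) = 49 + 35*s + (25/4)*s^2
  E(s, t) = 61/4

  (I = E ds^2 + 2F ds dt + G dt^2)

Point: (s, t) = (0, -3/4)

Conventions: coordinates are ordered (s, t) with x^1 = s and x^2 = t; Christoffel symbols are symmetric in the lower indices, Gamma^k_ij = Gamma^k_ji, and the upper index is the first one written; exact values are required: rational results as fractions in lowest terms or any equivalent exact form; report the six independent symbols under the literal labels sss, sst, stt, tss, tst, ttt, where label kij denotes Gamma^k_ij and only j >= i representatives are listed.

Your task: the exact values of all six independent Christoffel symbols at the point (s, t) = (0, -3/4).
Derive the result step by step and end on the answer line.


E = 61/4, F = 0, G = 49 at the point
E_s = 0, E_t = 0, F_s = 0, F_t = 0, G_s = 35, G_t = 0
EG - F^2 = 2989/4;  g^inv = (4/2989) * [[49, 0], [0, 61/4]]
first-kind symbols [ij,l] = (1/2)(d_i g_jl + d_j g_il - d_l g_ij): [ss,s] = E_s/2 = 0, [ss,t] = F_s - E_t/2 = 0, [st,s] = E_t/2 = 0, [st,t] = G_s/2 = 35/2, [tt,s] = F_t - G_s/2 = -35/2, [tt,t] = G_t/2 = 0
Gamma^s_ij = (G*[ij,s] - F*[ij,t])/(EG - F^2), Gamma^t_ij = (E*[ij,t] - F*[ij,s])/(EG - F^2)

Answer: Gamma_sss = 0, Gamma_sst = 0, Gamma_stt = -70/61, Gamma_tss = 0, Gamma_tst = 5/14, Gamma_ttt = 0


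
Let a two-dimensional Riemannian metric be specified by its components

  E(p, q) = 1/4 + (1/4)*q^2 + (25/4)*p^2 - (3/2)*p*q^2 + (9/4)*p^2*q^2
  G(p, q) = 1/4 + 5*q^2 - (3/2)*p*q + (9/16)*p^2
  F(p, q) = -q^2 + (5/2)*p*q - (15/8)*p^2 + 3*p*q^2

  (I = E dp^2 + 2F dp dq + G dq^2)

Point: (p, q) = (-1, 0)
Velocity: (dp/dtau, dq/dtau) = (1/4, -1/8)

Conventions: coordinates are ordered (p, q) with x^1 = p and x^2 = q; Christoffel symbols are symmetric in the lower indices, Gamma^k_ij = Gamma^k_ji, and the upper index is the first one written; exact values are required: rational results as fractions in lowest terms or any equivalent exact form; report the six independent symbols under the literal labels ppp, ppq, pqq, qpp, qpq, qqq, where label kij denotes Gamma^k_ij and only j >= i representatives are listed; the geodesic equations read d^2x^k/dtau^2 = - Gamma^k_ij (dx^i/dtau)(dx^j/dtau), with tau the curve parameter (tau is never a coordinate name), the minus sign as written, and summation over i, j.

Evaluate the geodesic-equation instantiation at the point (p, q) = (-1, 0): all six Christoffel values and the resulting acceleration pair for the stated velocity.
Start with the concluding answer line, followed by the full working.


Answer: Gamma_ppp = 125/113, Gamma_ppq = -135/226, Gamma_pqq = -43/452, Gamma_qpp = 810/113, Gamma_qpq = -234/113, Gamma_qqq = 159/226; accelerations (d^2p/dtau^2, d^2q/dtau^2) = (-3037/28928, -8511/14464)

E = 13/2, F = -15/8, G = 13/16 at the point
E_p = -25/2, E_q = 0, F_p = 15/4, F_q = -5/2, G_p = -9/8, G_q = 3/2
EG - F^2 = 113/64;  g^inv = (64/113) * [[13/16, 15/8], [15/8, 13/2]]
first-kind symbols [ij,l] = (1/2)(d_i g_jl + d_j g_il - d_l g_ij): [pp,p] = E_p/2 = -25/4, [pp,q] = F_p - E_q/2 = 15/4, [pq,p] = E_q/2 = 0, [pq,q] = G_p/2 = -9/16, [qq,p] = F_q - G_p/2 = -31/16, [qq,q] = G_q/2 = 3/4
Gamma^p_ij = (G*[ij,p] - F*[ij,q])/(EG - F^2), Gamma^q_ij = (E*[ij,q] - F*[ij,p])/(EG - F^2)
Gamma_ppp = 125/113, Gamma_ppq = -135/226, Gamma_pqq = -43/452, Gamma_qpp = 810/113, Gamma_qpq = -234/113, Gamma_qqq = 159/226
d^2p/dtau^2 = -(Gamma_ppp*(1/4)^2 + 2*Gamma_ppq*(1/4)*(-1/8) + Gamma_pqq*(-1/8)^2) = -3037/28928
d^2q/dtau^2 = -(Gamma_qpp*(1/4)^2 + 2*Gamma_qpq*(1/4)*(-1/8) + Gamma_qqq*(-1/8)^2) = -8511/14464


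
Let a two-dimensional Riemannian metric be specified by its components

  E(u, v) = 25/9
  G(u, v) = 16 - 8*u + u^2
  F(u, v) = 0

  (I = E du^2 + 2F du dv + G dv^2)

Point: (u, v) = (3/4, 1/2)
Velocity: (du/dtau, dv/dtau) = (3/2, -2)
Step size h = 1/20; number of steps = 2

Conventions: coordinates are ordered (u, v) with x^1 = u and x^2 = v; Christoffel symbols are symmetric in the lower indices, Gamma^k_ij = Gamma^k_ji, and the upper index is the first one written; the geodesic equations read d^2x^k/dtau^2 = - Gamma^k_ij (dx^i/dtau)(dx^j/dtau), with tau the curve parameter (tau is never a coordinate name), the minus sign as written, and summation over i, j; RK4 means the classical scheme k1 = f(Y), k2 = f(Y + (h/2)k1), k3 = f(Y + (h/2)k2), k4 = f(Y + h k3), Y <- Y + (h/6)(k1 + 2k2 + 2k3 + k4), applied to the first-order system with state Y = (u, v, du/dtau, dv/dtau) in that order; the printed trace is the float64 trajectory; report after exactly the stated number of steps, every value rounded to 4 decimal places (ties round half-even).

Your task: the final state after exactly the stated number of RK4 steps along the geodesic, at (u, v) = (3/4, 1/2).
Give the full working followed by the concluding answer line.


f(Y) = (du/dtau, dv/dtau, -Gamma^u_ij Y'^i Y'^j, -Gamma^v_ij Y'^i Y'^j) with the Gammas evaluated at the stage position; h = 0.050000; intermediate values shown to 6 dp
step 0: u = 0.7500, v = 0.5000, du/dtau = 1.5000, dv/dtau = -2.0000
step 1:
  k1: at (u, v) = (0.750000, 0.500000), (du/dtau, dv/dtau) = (1.500000, -2.000000); Gamma_uuu = 0.000000, Gamma_uuv = 0.000000, Gamma_uvv = 1.170000, Gamma_vuu = 0.000000, Gamma_vuv = -0.307692, Gamma_vvv = 0.000000; k1 = (1.500000, -2.000000, -4.680000, -1.846154)
  k2: at (u, v) = (0.787500, 0.450000), (du/dtau, dv/dtau) = (1.383000, -2.046154); Gamma_uuu = 0.000000, Gamma_uuv = 0.000000, Gamma_uvv = 1.156500, Gamma_vuu = 0.000000, Gamma_vuv = -0.311284, Gamma_vvv = 0.000000; k2 = (1.383000, -2.046154, -4.841971, -1.761762)
  k3: at (u, v) = (0.784575, 0.448846), (du/dtau, dv/dtau) = (1.378951, -2.044044); Gamma_uuu = 0.000000, Gamma_uuv = 0.000000, Gamma_uvv = 1.157553, Gamma_vuu = 0.000000, Gamma_vuv = -0.311001, Gamma_vvv = 0.000000; k3 = (1.378951, -2.044044, -4.836391, -1.753197)
  k4: at (u, v) = (0.818948, 0.397798), (du/dtau, dv/dtau) = (1.258180, -2.087660); Gamma_uuu = 0.000000, Gamma_uuv = 0.000000, Gamma_uvv = 1.145179, Gamma_vuu = 0.000000, Gamma_vuv = -0.314361, Gamma_vvv = 0.000000; k4 = (1.258180, -2.087660, -4.991060, -1.651436)
  Y <- Y + (h/6)(k1 + 2k2 + 2k3 + k4): u = 0.8190, v = 0.3978, du/dtau = 1.2581, dv/dtau = -2.0877
step 2:
  k1: at (u, v) = (0.819017, 0.397766), (du/dtau, dv/dtau) = (1.258102, -2.087729); Gamma_uuu = 0.000000, Gamma_uuv = 0.000000, Gamma_uvv = 1.145154, Gamma_vuu = 0.000000, Gamma_vuv = -0.314368, Gamma_vvv = 0.000000; k1 = (1.258102, -2.087729, -4.991282, -1.651424)
  k2: at (u, v) = (0.850470, 0.345573), (du/dtau, dv/dtau) = (1.133320, -2.129015); Gamma_uuu = 0.000000, Gamma_uuv = 0.000000, Gamma_uvv = 1.133831, Gamma_vuu = 0.000000, Gamma_vuv = -0.317508, Gamma_vvv = 0.000000; k2 = (1.133320, -2.129015, -5.139320, -1.532200)
  k3: at (u, v) = (0.847350, 0.344541), (du/dtau, dv/dtau) = (1.129619, -2.126034); Gamma_uuu = 0.000000, Gamma_uuv = 0.000000, Gamma_uvv = 1.134954, Gamma_vuu = 0.000000, Gamma_vuv = -0.317194, Gamma_vvv = 0.000000; k3 = (1.129619, -2.126034, -5.130016, -1.523549)
  k4: at (u, v) = (0.875498, 0.291464), (du/dtau, dv/dtau) = (1.001601, -2.163907); Gamma_uuu = 0.000000, Gamma_uuv = 0.000000, Gamma_uvv = 1.124821, Gamma_vuu = 0.000000, Gamma_vuv = -0.320051, Gamma_vvv = 0.000000; k4 = (1.001601, -2.163907, -5.266964, -1.387339)
  Y <- Y + (h/6)(k1 + 2k2 + 2k3 + k4): u = 0.8756, v = 0.2914, du/dtau = 1.0015, dv/dtau = -2.1640

Answer: u = 0.8756, v = 0.2914, du/dtau = 1.0015, dv/dtau = -2.1640


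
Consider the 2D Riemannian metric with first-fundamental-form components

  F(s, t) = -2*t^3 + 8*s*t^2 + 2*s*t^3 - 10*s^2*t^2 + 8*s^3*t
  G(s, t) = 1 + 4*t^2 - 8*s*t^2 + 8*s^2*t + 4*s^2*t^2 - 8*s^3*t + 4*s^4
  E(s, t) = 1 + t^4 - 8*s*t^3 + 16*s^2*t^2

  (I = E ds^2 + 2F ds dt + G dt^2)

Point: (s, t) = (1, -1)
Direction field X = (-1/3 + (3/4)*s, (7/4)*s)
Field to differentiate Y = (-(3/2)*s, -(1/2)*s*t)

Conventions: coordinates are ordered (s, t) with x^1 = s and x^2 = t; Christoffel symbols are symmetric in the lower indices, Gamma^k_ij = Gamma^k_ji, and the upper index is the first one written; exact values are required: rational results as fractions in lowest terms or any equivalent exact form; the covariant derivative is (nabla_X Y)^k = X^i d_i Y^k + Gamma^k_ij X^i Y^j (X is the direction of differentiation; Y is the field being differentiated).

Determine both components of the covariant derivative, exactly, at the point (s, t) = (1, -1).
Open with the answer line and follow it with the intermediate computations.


Answer: (nabla_X Y)^s = 11/8, (nabla_X Y)^t = -22/15

E = 26, F = -10, G = 5 at the point
E_s = 40, E_t = -60, F_s = -38, F_t = 12, G_s = 24, G_t = 0
EG - F^2 = 30;  g^inv = (1/30) * [[5, 10], [10, 26]]
first-kind symbols [ij,l] = (1/2)(d_i g_jl + d_j g_il - d_l g_ij): [ss,s] = E_s/2 = 20, [ss,t] = F_s - E_t/2 = -8, [st,s] = E_t/2 = -30, [st,t] = G_s/2 = 12, [tt,s] = F_t - G_s/2 = 0, [tt,t] = G_t/2 = 0
Gamma^s_ij = (G*[ij,s] - F*[ij,t])/(EG - F^2), Gamma^t_ij = (E*[ij,t] - F*[ij,s])/(EG - F^2)
Gamma_sss = 2/3, Gamma_sst = -1, Gamma_stt = 0, Gamma_tss = -4/15, Gamma_tst = 2/5, Gamma_ttt = 0
X = (5/12, 7/4), Y = (-3/2, 1/2) at the point


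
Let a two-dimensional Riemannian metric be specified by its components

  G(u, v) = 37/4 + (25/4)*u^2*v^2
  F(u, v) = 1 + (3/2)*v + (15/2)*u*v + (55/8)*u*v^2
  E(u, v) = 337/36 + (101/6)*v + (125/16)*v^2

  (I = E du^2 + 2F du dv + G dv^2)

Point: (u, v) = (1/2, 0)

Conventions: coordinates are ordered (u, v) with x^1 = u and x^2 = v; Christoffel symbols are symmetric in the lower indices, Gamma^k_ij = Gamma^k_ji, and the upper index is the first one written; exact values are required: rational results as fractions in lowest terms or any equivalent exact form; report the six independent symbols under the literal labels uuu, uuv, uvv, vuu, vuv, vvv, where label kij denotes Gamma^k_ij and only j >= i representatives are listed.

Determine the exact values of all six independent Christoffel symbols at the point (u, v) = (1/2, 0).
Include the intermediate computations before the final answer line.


E = 337/36, F = 1, G = 37/4 at the point
E_u = 0, E_v = 101/6, F_u = 0, F_v = 21/4, G_u = 0, G_v = 0
EG - F^2 = 12325/144;  g^inv = (144/12325) * [[37/4, -1], [-1, 337/36]]
first-kind symbols [ij,l] = (1/2)(d_i g_jl + d_j g_il - d_l g_ij): [uu,u] = E_u/2 = 0, [uu,v] = F_u - E_v/2 = -101/12, [uv,u] = E_v/2 = 101/12, [uv,v] = G_u/2 = 0, [vv,u] = F_v - G_u/2 = 21/4, [vv,v] = G_v/2 = 0
Gamma^u_ij = (G*[ij,u] - F*[ij,v])/(EG - F^2), Gamma^v_ij = (E*[ij,v] - F*[ij,u])/(EG - F^2)

Answer: Gamma_uuu = 1212/12325, Gamma_uuv = 11211/12325, Gamma_uvv = 6993/12325, Gamma_vuu = -34037/36975, Gamma_vuv = -1212/12325, Gamma_vvv = -756/12325


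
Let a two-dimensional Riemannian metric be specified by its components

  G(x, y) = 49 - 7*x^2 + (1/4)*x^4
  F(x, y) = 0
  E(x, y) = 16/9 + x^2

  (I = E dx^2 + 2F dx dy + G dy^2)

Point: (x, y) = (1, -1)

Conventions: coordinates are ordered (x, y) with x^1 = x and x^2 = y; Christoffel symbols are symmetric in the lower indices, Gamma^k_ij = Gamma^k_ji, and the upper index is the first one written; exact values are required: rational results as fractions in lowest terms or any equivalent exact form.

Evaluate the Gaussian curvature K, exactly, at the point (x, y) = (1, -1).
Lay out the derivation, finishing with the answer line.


E = 25/9, F = 0, G = 169/4, EG - F^2 = 4225/36 at the point
E_x = 2, E_y = 0, F_x = 0, F_y = 0, G_x = -13, G_y = 0
E_yy = 0, F_xy = 0, G_xx = -11
Using the Brioschi determinant formula for K from the metric derivatives:
M1 = [[-E_yy/2 + F_xy - G_xx/2, E_x/2, F_x - E_y/2], [F_y - G_x/2, E, F], [G_y/2, F, G]] = [[11/2, 1, 0], [13/2, 25/9, 0], [0, 0, 169/4]]; det M1 = 13351/36
M2 = [[0, E_y/2, G_x/2], [E_y/2, E, F], [G_x/2, F, G]] = [[0, 0, -13/2], [0, 25/9, 0], [-13/2, 0, 169/4]]; det M2 = -4225/36
det M1 - det M2 = 4394/9; K = 4394/9 / (4225/36)^2 = 288/8125

Answer: K = 288/8125


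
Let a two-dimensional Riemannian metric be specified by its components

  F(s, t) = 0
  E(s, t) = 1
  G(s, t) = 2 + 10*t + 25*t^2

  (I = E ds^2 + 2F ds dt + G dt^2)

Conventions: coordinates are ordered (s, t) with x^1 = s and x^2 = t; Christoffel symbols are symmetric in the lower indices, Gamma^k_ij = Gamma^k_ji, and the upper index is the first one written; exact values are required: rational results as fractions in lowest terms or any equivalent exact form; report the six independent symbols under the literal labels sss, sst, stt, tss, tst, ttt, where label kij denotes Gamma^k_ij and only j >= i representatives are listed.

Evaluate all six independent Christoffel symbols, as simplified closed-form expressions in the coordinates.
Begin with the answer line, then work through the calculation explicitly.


Answer: Gamma_sss = 0, Gamma_sst = 0, Gamma_stt = 0, Gamma_tss = 0, Gamma_tst = 0, Gamma_ttt = (25*t + 5)/(25*t^2 + 10*t + 2)

E = 1; F = 0; G = 2 + 10*t + 25*t^2
Gamma^k_ij = (1/2) g^{kl} (d_i g_jl + d_j g_il - d_l g_ij), with g^inv = (1/(EG-F^2)) [[G, -F], [-F, E]]
first partials: E_s = 0, E_t = 0, F_s = 0, F_t = 0, G_s = 0, G_t = 10 + 50*t
D = EG - F^2 = 2 + 10*t + 25*t^2
expanded: Gamma^s_ss = (G E_s - 2F F_s + F E_t)/(2D), Gamma^s_st = (G E_t - F G_s)/(2D), Gamma^s_tt = (2G F_t - G G_s - F G_t)/(2D), Gamma^t_ss = (2E F_s - E E_t - F E_s)/(2D), Gamma^t_st = (E G_s - F E_t)/(2D), Gamma^t_tt = (E G_t - 2F F_t + F G_s)/(2D); substitute and cancel common factors


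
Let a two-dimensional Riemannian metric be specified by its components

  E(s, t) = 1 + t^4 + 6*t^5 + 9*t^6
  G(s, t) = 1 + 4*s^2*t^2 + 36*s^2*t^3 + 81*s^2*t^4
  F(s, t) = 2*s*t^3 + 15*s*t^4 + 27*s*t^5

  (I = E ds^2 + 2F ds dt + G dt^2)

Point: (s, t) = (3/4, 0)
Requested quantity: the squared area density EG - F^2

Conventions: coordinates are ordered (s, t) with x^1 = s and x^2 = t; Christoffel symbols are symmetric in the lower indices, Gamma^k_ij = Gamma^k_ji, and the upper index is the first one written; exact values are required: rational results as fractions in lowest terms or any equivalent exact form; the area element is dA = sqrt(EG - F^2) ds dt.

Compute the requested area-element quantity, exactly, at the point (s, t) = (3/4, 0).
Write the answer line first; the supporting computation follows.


Answer: EG - F^2 = 1

E = 1, F = 0, G = 1; EG - F^2 = 1


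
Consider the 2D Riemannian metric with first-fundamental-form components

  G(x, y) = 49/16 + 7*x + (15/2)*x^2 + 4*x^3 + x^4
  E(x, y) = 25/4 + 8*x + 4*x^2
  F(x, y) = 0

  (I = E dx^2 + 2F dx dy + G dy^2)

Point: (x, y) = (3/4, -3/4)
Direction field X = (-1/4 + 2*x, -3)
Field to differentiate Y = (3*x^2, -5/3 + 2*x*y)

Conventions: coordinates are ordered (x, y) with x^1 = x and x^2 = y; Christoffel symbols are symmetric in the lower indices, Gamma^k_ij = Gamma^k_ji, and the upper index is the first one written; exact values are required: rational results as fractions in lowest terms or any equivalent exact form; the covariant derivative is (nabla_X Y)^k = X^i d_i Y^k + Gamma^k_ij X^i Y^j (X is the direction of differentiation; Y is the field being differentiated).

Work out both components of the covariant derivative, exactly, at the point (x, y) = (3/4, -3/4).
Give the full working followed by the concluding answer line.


E = 29/2, F = 0, G = 3721/256 at the point
E_x = 14, E_y = 0, F_x = 0, F_y = 0, G_x = 427/16, G_y = 0
EG - F^2 = 107909/512;  g^inv = (512/107909) * [[3721/256, 0], [0, 29/2]]
first-kind symbols [ij,l] = (1/2)(d_i g_jl + d_j g_il - d_l g_ij): [xx,x] = E_x/2 = 7, [xx,y] = F_x - E_y/2 = 0, [xy,x] = E_y/2 = 0, [xy,y] = G_x/2 = 427/32, [yy,x] = F_y - G_x/2 = -427/32, [yy,y] = G_y/2 = 0
Gamma^x_ij = (G*[ij,x] - F*[ij,y])/(EG - F^2), Gamma^y_ij = (E*[ij,y] - F*[ij,x])/(EG - F^2)
Gamma_xxx = 14/29, Gamma_xxy = 0, Gamma_xyy = -427/464, Gamma_yxx = 0, Gamma_yxy = 56/61, Gamma_yyy = 0
X = (5/4, -3), Y = (27/16, -67/24) at the point

Answer: (nabla_X Y)^x = -3949/3712, (nabla_X Y)^y = -20827/1464


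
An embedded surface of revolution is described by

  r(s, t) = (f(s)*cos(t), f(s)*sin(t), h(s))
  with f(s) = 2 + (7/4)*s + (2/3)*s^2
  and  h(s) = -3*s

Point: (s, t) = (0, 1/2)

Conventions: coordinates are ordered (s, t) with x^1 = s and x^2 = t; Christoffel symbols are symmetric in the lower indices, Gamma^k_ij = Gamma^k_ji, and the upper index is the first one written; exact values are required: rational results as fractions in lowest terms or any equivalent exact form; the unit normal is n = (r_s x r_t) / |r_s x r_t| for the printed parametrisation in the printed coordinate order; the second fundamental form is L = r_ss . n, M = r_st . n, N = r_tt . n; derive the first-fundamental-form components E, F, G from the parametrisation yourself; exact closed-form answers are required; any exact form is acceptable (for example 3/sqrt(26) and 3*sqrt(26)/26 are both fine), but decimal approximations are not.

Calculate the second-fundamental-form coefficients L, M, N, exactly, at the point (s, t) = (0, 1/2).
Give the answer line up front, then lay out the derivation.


Answer: L = 16*sqrt(193)/193, M = 0, N = -24*sqrt(193)/193

f = 2, f' = 7/4, f'' = 4/3, h' = -3, h'' = 0
E = 193/16, F = 0, G = 4; answer radicand W^2 = 193/16
unnormalised second-form numerators: l = 4, m = 0, n = -6; L = l/sqrt(193/16), and similarly M = m/sqrt(W^2), N = n/sqrt(W^2)


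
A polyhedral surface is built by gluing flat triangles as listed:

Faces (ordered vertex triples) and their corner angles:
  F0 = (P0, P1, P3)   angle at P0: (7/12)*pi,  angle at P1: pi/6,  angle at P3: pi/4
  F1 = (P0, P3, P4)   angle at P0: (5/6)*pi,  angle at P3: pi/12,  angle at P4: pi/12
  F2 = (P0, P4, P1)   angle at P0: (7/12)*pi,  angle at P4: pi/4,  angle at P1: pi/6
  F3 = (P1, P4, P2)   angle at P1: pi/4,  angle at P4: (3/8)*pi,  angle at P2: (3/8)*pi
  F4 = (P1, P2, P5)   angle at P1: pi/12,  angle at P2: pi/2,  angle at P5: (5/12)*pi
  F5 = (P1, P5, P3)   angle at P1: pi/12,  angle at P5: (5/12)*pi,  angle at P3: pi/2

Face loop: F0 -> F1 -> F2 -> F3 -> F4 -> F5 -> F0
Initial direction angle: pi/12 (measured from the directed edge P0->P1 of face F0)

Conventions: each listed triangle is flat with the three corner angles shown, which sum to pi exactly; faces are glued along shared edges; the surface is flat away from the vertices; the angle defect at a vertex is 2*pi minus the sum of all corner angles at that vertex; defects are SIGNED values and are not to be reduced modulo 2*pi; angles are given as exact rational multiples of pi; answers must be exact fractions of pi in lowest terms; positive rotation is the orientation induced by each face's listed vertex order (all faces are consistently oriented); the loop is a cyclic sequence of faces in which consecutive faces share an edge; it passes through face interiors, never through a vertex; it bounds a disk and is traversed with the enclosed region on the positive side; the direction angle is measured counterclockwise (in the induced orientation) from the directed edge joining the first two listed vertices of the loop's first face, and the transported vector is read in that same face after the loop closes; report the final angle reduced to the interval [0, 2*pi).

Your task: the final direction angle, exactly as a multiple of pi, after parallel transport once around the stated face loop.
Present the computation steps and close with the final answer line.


enclosed vertex P0: corner angles sum to 2*pi, defect = 2*pi - 2*pi = 0
enclosed vertex P1: corner angles sum to (3/4)*pi, defect = 2*pi - (3/4)*pi = (5/4)*pi
the final direction is the initial angle plus the enclosed defects, taken mod 2*pi in the induced orientation
final angle = pi/12 + (5/4)*pi = (4/3)*pi (mod 2*pi)

Answer: final direction angle = (4/3)*pi
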